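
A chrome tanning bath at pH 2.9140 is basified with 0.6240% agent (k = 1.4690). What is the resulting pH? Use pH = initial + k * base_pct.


Formula: pH_final = pH_initial + k * base_pct
Substituting: pH_final = 2.9140 + 1.4690 * 0.6240
Result: 3.8307


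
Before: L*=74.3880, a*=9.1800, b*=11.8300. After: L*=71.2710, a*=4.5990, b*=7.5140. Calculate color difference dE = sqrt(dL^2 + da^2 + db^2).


dL = -3.1170, da = -4.5810, db = -4.3160
dE = sqrt((-3.1170)^2 + (-4.5810)^2 + (-4.3160)^2) = 7.0235


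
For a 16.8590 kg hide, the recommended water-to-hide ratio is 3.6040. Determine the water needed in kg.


Formula: Water = hide_weight * ratio
Substituting: Water = 16.8590 * 3.6040
Result: 60.7598 kg


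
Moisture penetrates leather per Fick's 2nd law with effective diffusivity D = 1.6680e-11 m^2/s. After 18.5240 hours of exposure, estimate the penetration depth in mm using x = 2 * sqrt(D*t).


t = 18.5240 hr * 3600 = 66686.4000 s
D * t = 1.6680e-11 * 66686.4000 = 1.1123e-06
x = 2 * sqrt(D*t) = 2 * sqrt(1.1123e-06) = 0.00210934 m = 2.1093 mm


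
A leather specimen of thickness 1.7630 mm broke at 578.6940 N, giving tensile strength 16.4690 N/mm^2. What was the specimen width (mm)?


Formula: w = F / (TS * t)
Substituting: w = 578.6940 / (16.4690 * 1.7630)
Result: 19.9310 mm


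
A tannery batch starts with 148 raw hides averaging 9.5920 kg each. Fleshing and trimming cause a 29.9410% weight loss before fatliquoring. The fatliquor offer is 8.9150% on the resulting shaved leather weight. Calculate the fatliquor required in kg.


Total_raw = N * avg_wt = 148 * 9.5920 = 1419.6160 kg
Substrate = Total_raw * (1 - loss/100) = 1419.6160 * (1 - 29.9410/100) = 994.5688 kg
Fat = Substrate * pct / 100 = 994.5688 * 8.9150 / 100 = 88.6658 kg


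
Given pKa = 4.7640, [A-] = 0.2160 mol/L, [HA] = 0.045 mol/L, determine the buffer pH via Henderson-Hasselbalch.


ratio = [A-] / [HA] = 0.2160 / 0.045 = 4.8000
log10(ratio) = 0.6812
pH = pKa + log10(ratio) = 4.7640 + 0.6812 = 5.4452


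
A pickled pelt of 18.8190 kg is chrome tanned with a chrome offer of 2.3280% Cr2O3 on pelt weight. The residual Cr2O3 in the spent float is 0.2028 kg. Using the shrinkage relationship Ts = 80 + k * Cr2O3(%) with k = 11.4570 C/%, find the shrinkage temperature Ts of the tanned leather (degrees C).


Offered = pelt * offer_pct / 100 = 18.8190 * 2.3280 / 100 = 0.4381 kg
Uptake = offered - residual = 0.4381 - 0.2028 = 0.2353 kg
Cr2O3% on pelt = uptake / pelt * 100 = 0.2353 / 18.8190 * 100 = 1.2504 %
Ts = 80 + k * Cr2O3% = 80 + 11.4570 * 1.2504 = 94.3254 C


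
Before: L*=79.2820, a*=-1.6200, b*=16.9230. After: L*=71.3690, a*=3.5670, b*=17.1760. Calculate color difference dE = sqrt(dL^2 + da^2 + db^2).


dL = -7.9130, da = 5.1870, db = 0.2530
dE = sqrt((-7.9130)^2 + 5.1870^2 + 0.2530^2) = 9.4649


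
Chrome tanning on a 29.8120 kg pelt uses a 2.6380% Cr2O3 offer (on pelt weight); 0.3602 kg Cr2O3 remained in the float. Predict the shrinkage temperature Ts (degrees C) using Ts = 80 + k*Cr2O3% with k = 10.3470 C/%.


Offered = pelt * offer_pct / 100 = 29.8120 * 2.6380 / 100 = 0.7864 kg
Uptake = offered - residual = 0.7864 - 0.3602 = 0.4262 kg
Cr2O3% on pelt = uptake / pelt * 100 = 0.4262 / 29.8120 * 100 = 1.4298 %
Ts = 80 + k * Cr2O3% = 80 + 10.3470 * 1.4298 = 94.7937 C


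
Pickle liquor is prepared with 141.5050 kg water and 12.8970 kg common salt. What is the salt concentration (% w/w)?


Formula: Conc = salt / (water + salt) * 100
Substituting: Conc = 12.8970 / (141.5050 + 12.8970) * 100
Result: 8.3529 %


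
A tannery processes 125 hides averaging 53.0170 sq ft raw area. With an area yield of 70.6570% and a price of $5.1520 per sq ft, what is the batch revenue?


Raw_total = N * avg_area = 125 * 53.0170 = 6627.1250 sq ft
Finished = Raw_total * yield / 100 = 6627.1250 * 70.6570 / 100 = 4682.5277 sq ft
Value = Finished * price = 4682.5277 * 5.1520 = 24124.3828 $


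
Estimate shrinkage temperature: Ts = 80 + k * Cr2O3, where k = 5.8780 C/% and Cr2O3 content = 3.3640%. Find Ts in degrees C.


Formula: Ts = 80 + k * Cr2O3
Substituting: Ts = 80 + 5.8780 * 3.3640
Result: 99.7736 C


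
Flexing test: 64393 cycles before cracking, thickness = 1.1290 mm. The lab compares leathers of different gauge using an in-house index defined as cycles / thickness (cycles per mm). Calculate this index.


Formula: Index = cycles / thickness
Substituting: Index = 64393 / 1.1290
Result: 57035.4296 cycles/mm


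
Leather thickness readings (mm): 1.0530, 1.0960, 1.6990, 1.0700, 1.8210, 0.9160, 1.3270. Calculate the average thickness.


Formula: Average = sum / n
Substituting: Average = 8.9820 / 7
Result: 1.2831 mm


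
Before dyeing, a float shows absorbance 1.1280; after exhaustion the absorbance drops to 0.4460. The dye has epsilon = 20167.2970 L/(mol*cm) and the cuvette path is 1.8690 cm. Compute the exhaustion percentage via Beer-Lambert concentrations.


c_initial = A_i / (epsilon * l) = 1.1280 / (20167.2970 * 1.8690) = 2.9926e-05 mol/L
c_final = A_f / (epsilon * l) = 0.4460 / (20167.2970 * 1.8690) = 1.1833e-05 mol/L
Exhaustion = (c_initial - c_final) / c_initial * 100 = (2.9926e-05 - 1.1833e-05) / 2.9926e-05 * 100 = 60.4610 %


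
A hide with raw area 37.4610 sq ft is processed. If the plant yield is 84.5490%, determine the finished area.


Formula: finished = raw * yield / 100
Substituting: finished = 37.4610 * 84.5490 / 100
Result: 31.6729 sq ft


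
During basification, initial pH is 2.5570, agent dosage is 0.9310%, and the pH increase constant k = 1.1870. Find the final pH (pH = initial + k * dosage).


Formula: pH_final = pH_initial + k * base_pct
Substituting: pH_final = 2.5570 + 1.1870 * 0.9310
Result: 3.6621


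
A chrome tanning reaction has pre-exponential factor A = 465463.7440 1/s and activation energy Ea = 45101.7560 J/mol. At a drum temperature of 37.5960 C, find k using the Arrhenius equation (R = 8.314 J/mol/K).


T_K = T_C + 273.15 = 37.5960 + 273.15 = 310.7460 K
exponent = -Ea / (R * T_K) = -45101.7560 / (8.314 * 310.7460) = -17.4573
k = A * exp(exponent) = 465463.7440 * exp(-17.4573) = 0.0121973 1/s


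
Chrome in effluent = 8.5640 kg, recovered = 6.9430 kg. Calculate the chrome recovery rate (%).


Formula: Recovery = recovered / input * 100
Substituting: Recovery = 6.9430 / 8.5640 * 100
Result: 81.0719 %


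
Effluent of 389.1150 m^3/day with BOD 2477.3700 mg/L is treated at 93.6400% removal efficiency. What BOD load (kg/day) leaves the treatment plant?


Load_in = volume * conc / 1000 = 389.1150 * 2477.3700 / 1000 = 963.9818 kg/day
Removed = Load_in * eff / 100 = 963.9818 * 93.6400 / 100 = 902.6726 kg/day
Load_out = Load_in - Removed = 963.9818 - 902.6726 = 61.3092 kg/day


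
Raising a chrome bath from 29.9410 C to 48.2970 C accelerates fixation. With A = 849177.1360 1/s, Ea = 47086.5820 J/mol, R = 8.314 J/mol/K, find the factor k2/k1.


T1 = 29.9410 + 273.15 = 303.0910 K; T2 = 48.2970 + 273.15 = 321.4470 K
k1 = A * exp(-Ea/(R*T1)) = 849177.1360 * exp(-47086.5820/(8.314*303.0910)) = 0.00651349 1/s
k2 = A * exp(-Ea/(R*T2)) = 849177.1360 * exp(-47086.5820/(8.314*321.4470)) = 0.0189333 1/s
k2/k1 = 0.0189333 / 0.00651349 = 2.9068


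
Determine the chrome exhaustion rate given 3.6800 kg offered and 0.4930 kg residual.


Formula: Uptake = (offered - residual) / offered * 100
Substituting: Uptake = (3.6800 - 0.4930) / 3.6800 * 100
Result: 86.6033 %


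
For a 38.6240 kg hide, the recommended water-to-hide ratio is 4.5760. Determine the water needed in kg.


Formula: Water = hide_weight * ratio
Substituting: Water = 38.6240 * 4.5760
Result: 176.7434 kg


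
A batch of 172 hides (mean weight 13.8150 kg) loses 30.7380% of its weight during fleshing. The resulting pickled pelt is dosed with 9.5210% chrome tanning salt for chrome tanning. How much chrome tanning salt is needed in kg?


Total_raw = N * avg_wt = 172 * 13.8150 = 2376.1800 kg
Substrate = Total_raw * (1 - loss/100) = 2376.1800 * (1 - 30.7380/100) = 1645.7898 kg
Chrome = Substrate * pct / 100 = 1645.7898 * 9.5210 / 100 = 156.6956 kg


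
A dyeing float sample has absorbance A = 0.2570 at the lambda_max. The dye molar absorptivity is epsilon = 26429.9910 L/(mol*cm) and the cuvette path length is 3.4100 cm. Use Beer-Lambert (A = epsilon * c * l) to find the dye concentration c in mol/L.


Formula: c = A / (epsilon * l)
Substituting: c = 0.2570 / (26429.9910 * 3.4100)
Result: 2.8516e-06 mol/L


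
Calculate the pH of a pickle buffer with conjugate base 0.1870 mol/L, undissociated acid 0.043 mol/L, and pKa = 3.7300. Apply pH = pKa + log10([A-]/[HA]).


ratio = [A-] / [HA] = 0.1870 / 0.043 = 4.3488
log10(ratio) = 0.6384
pH = pKa + log10(ratio) = 3.7300 + 0.6384 = 4.3684


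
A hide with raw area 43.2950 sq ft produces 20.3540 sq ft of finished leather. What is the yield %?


Formula: Yield = finished / raw * 100
Substituting: Yield = 20.3540 / 43.2950 * 100
Result: 47.0124 %


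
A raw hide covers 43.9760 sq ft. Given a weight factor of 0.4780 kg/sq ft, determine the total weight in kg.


Formula: Weight = area * weight_per_sqft
Substituting: Weight = 43.9760 * 0.4780
Result: 21.0205 kg


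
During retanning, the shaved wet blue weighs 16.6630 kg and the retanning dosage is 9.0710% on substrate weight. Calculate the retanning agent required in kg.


Formula: Retan = substrate * pct / 100
Substituting: Retan = 16.6630 * 9.0710 / 100
Result: 1.5115 kg


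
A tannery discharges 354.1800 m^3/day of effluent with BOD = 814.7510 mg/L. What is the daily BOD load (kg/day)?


Formula: BOD_load = volume * conc / 1000
Substituting: BOD_load = 354.1800 * 814.7510 / 1000
Result: 288.5685 kg/day


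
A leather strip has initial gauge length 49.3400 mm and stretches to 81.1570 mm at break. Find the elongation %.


Formula: Elongation = (Lf - L0) / L0 * 100
Substituting: Elongation = (81.1570 - 49.3400) / 49.3400 * 100
Result: 64.4852 %


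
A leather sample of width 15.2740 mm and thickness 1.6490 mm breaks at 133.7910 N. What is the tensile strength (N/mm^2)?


Formula: TS = force / (width * thickness)
Substituting: TS = 133.7910 / (15.2740 * 1.6490)
Result: 5.3119 N/mm^2


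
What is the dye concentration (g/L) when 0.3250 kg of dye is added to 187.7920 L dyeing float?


Formula: Conc = dye_mass(kg) / volume(L) * 1000
Substituting: Conc = 0.3250 / 187.7920 * 1000
Result: 1.7306 g/L


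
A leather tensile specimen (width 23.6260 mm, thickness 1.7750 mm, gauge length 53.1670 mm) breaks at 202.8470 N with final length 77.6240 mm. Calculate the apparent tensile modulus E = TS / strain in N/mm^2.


TS = F / (w * t) = 202.8470 / (23.6260 * 1.7750) = 4.8370 N/mm^2
strain = (Lf - L0) / L0 = (77.6240 - 53.1670) / 53.1670 = 0.4600
E = TS / strain = 4.8370 / 0.4600 = 10.5152 N/mm^2


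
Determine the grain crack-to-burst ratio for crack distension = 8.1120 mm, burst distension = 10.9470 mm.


Formula: Ratio = crack / burst
Substituting: Ratio = 8.1120 / 10.9470
Result: 0.7410


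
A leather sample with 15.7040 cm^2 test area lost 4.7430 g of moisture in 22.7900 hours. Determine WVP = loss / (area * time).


Formula: WVP = loss / (area * time)
Substituting: WVP = 4.7430 / (15.7040 * 22.7900)
Result: 0.0132525 g/(cm^2*hr)


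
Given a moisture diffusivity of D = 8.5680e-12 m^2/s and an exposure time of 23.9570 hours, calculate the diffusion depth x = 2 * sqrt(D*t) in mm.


t = 23.9570 hr * 3600 = 86245.2000 s
D * t = 8.5680e-12 * 86245.2000 = 7.3895e-07
x = 2 * sqrt(D*t) = 2 * sqrt(7.3895e-07) = 0.00171924 m = 1.7192 mm


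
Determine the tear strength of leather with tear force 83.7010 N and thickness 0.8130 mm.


Formula: Tear strength = force / thickness
Substituting: Tear strength = 83.7010 / 0.8130
Result: 102.9533 N/mm


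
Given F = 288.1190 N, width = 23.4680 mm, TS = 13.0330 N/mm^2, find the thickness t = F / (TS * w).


Formula: t = F / (TS * w)
Substituting: t = 288.1190 / (13.0330 * 23.4680)
Result: 0.9420 mm


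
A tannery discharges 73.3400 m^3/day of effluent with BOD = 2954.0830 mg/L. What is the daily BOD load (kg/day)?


Formula: BOD_load = volume * conc / 1000
Substituting: BOD_load = 73.3400 * 2954.0830 / 1000
Result: 216.6524 kg/day


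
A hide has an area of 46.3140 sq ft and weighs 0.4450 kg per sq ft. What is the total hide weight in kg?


Formula: Weight = area * weight_per_sqft
Substituting: Weight = 46.3140 * 0.4450
Result: 20.6097 kg


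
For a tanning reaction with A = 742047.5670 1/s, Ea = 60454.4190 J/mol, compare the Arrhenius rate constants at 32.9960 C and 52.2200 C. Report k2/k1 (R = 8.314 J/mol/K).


T1 = 32.9960 + 273.15 = 306.1460 K; T2 = 52.2200 + 273.15 = 325.3700 K
k1 = A * exp(-Ea/(R*T1)) = 742047.5670 * exp(-60454.4190/(8.314*306.1460)) = 3.5919e-05 1/s
k2 = A * exp(-Ea/(R*T2)) = 742047.5670 * exp(-60454.4190/(8.314*325.3700)) = 1.4614e-04 1/s
k2/k1 = 1.4614e-04 / 3.5919e-05 = 4.0687


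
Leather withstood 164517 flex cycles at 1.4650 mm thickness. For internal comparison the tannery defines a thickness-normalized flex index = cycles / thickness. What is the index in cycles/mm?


Formula: Index = cycles / thickness
Substituting: Index = 164517 / 1.4650
Result: 112298.2935 cycles/mm


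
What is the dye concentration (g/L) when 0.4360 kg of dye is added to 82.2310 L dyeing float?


Formula: Conc = dye_mass(kg) / volume(L) * 1000
Substituting: Conc = 0.4360 / 82.2310 * 1000
Result: 5.3021 g/L


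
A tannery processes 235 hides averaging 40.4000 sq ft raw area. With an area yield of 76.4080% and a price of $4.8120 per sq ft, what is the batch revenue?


Raw_total = N * avg_area = 235 * 40.4000 = 9494.0000 sq ft
Finished = Raw_total * yield / 100 = 9494.0000 * 76.4080 / 100 = 7254.1755 sq ft
Value = Finished * price = 7254.1755 * 4.8120 = 34907.0926 $


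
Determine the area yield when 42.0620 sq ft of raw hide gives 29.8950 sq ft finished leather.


Formula: Yield = finished / raw * 100
Substituting: Yield = 29.8950 / 42.0620 * 100
Result: 71.0737 %


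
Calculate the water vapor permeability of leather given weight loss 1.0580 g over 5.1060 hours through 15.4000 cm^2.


Formula: WVP = loss / (area * time)
Substituting: WVP = 1.0580 / (15.4000 * 5.1060)
Result: 0.013455 g/(cm^2*hr)


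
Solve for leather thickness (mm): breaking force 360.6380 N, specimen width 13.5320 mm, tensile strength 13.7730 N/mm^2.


Formula: t = F / (TS * w)
Substituting: t = 360.6380 / (13.7730 * 13.5320)
Result: 1.9350 mm


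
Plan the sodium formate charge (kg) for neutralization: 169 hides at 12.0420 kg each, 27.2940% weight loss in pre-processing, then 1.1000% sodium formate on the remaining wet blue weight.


Total_raw = N * avg_wt = 169 * 12.0420 = 2035.0980 kg
Substrate = Total_raw * (1 - loss/100) = 2035.0980 * (1 - 27.2940/100) = 1479.6384 kg
Neutralizer = Substrate * pct / 100 = 1479.6384 * 1.1000 / 100 = 16.2760 kg


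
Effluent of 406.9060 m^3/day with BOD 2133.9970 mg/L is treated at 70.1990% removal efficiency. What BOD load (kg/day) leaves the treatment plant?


Load_in = volume * conc / 1000 = 406.9060 * 2133.9970 / 1000 = 868.3362 kg/day
Removed = Load_in * eff / 100 = 868.3362 * 70.1990 / 100 = 609.5633 kg/day
Load_out = Load_in - Removed = 868.3362 - 609.5633 = 258.7729 kg/day


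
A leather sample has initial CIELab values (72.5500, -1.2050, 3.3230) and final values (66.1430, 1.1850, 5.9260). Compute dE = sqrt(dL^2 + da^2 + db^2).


dL = -6.4070, da = 2.3900, db = 2.6030
dE = sqrt((-6.4070)^2 + 2.3900^2 + 2.6030^2) = 7.3169


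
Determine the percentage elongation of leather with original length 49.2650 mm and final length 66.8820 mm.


Formula: Elongation = (Lf - L0) / L0 * 100
Substituting: Elongation = (66.8820 - 49.2650) / 49.2650 * 100
Result: 35.7597 %


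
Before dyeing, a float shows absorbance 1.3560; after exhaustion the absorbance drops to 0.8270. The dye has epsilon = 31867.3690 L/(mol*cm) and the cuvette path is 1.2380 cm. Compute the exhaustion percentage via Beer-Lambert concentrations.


c_initial = A_i / (epsilon * l) = 1.3560 / (31867.3690 * 1.2380) = 3.4371e-05 mol/L
c_final = A_f / (epsilon * l) = 0.8270 / (31867.3690 * 1.2380) = 2.0962e-05 mol/L
Exhaustion = (c_initial - c_final) / c_initial * 100 = (3.4371e-05 - 2.0962e-05) / 3.4371e-05 * 100 = 39.0118 %


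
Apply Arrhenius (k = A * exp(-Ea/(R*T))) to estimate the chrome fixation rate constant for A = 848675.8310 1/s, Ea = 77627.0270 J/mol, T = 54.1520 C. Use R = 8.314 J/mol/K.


T_K = T_C + 273.15 = 54.1520 + 273.15 = 327.3020 K
exponent = -Ea / (R * T_K) = -77627.0270 / (8.314 * 327.3020) = -28.5269
k = A * exp(exponent) = 848675.8310 * exp(-28.5269) = 3.4648e-07 1/s


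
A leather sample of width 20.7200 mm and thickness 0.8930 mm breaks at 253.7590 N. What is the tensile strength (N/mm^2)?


Formula: TS = force / (width * thickness)
Substituting: TS = 253.7590 / (20.7200 * 0.8930)
Result: 13.7145 N/mm^2


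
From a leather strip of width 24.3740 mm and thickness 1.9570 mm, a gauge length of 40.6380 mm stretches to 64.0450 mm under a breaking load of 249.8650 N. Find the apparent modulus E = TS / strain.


TS = F / (w * t) = 249.8650 / (24.3740 * 1.9570) = 5.2383 N/mm^2
strain = (Lf - L0) / L0 = (64.0450 - 40.6380) / 40.6380 = 0.5760
E = TS / strain = 5.2383 / 0.5760 = 9.0944 N/mm^2


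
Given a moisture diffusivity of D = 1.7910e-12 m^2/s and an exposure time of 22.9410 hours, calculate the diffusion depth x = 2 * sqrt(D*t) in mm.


t = 22.9410 hr * 3600 = 82587.6000 s
D * t = 1.7910e-12 * 82587.6000 = 1.4791e-07
x = 2 * sqrt(D*t) = 2 * sqrt(1.4791e-07) = 7.6919e-04 m = 0.7692 mm


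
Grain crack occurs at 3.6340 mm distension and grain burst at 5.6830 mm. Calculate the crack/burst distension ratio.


Formula: Ratio = crack / burst
Substituting: Ratio = 3.6340 / 5.6830
Result: 0.6395


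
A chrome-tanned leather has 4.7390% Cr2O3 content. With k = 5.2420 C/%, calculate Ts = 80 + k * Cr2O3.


Formula: Ts = 80 + k * Cr2O3
Substituting: Ts = 80 + 5.2420 * 4.7390
Result: 104.8418 C


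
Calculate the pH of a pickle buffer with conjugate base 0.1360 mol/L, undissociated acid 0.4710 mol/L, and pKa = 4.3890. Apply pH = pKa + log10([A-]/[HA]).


ratio = [A-] / [HA] = 0.1360 / 0.4710 = 0.2887
log10(ratio) = -0.5395
pH = pKa + log10(ratio) = 4.3890 - 0.5395 = 3.8495


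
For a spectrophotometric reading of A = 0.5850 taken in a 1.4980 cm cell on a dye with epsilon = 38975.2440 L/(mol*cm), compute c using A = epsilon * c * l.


Formula: c = A / (epsilon * l)
Substituting: c = 0.5850 / (38975.2440 * 1.4980)
Result: 1.0020e-05 mol/L


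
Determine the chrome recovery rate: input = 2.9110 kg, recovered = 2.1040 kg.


Formula: Recovery = recovered / input * 100
Substituting: Recovery = 2.1040 / 2.9110 * 100
Result: 72.2776 %


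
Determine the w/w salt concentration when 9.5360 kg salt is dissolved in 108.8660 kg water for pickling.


Formula: Conc = salt / (water + salt) * 100
Substituting: Conc = 9.5360 / (108.8660 + 9.5360) * 100
Result: 8.0539 %


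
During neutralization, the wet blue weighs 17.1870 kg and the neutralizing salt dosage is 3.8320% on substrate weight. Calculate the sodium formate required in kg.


Formula: Neutralizer = substrate * pct / 100
Substituting: Neutralizer = 17.1870 * 3.8320 / 100
Result: 0.6586 kg


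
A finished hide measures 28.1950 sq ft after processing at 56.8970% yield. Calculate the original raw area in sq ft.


Formula: raw = finished * 100 / yield
Substituting: raw = 28.1950 * 100 / 56.8970
Result: 49.5545 sq ft


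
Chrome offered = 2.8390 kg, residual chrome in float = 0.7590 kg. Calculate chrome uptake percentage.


Formula: Uptake = (offered - residual) / offered * 100
Substituting: Uptake = (2.8390 - 0.7590) / 2.8390 * 100
Result: 73.2652 %


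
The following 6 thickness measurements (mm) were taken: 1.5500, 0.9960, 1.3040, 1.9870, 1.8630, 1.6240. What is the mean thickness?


Formula: Average = sum / n
Substituting: Average = 9.3240 / 6
Result: 1.5540 mm


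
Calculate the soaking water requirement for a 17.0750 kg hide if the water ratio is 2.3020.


Formula: Water = hide_weight * ratio
Substituting: Water = 17.0750 * 2.3020
Result: 39.3066 kg


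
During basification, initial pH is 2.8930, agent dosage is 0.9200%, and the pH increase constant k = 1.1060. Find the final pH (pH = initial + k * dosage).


Formula: pH_final = pH_initial + k * base_pct
Substituting: pH_final = 2.8930 + 1.1060 * 0.9200
Result: 3.9105


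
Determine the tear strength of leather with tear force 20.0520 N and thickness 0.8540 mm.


Formula: Tear strength = force / thickness
Substituting: Tear strength = 20.0520 / 0.8540
Result: 23.4801 N/mm


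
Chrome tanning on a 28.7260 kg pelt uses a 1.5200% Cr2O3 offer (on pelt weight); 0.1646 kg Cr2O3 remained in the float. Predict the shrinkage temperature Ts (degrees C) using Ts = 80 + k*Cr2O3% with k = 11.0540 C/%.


Offered = pelt * offer_pct / 100 = 28.7260 * 1.5200 / 100 = 0.4366 kg
Uptake = offered - residual = 0.4366 - 0.1646 = 0.2720 kg
Cr2O3% on pelt = uptake / pelt * 100 = 0.2720 / 28.7260 * 100 = 0.9470 %
Ts = 80 + k * Cr2O3% = 80 + 11.0540 * 0.9470 = 90.4681 C


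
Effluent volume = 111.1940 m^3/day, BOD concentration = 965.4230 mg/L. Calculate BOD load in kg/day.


Formula: BOD_load = volume * conc / 1000
Substituting: BOD_load = 111.1940 * 965.4230 / 1000
Result: 107.3492 kg/day


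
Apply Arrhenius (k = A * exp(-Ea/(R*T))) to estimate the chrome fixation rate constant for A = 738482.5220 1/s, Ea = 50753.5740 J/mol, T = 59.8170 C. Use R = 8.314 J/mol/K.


T_K = T_C + 273.15 = 59.8170 + 273.15 = 332.9670 K
exponent = -Ea / (R * T_K) = -50753.5740 / (8.314 * 332.9670) = -18.3339
k = A * exp(exponent) = 738482.5220 * exp(-18.3339) = 0.00805413 1/s


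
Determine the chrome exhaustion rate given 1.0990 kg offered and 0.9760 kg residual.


Formula: Uptake = (offered - residual) / offered * 100
Substituting: Uptake = (1.0990 - 0.9760) / 1.0990 * 100
Result: 11.1920 %


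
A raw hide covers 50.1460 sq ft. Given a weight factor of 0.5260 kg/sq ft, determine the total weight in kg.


Formula: Weight = area * weight_per_sqft
Substituting: Weight = 50.1460 * 0.5260
Result: 26.3768 kg


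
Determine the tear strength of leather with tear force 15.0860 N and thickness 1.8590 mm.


Formula: Tear strength = force / thickness
Substituting: Tear strength = 15.0860 / 1.8590
Result: 8.1151 N/mm


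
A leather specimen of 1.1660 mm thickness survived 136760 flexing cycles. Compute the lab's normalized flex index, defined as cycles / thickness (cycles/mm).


Formula: Index = cycles / thickness
Substituting: Index = 136760 / 1.1660
Result: 117289.8799 cycles/mm


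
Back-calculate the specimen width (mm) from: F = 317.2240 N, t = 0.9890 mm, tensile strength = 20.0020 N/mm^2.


Formula: w = F / (TS * t)
Substituting: w = 317.2240 / (20.0020 * 0.9890)
Result: 16.0360 mm


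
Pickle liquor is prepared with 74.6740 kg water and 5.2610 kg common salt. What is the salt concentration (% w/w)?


Formula: Conc = salt / (water + salt) * 100
Substituting: Conc = 5.2610 / (74.6740 + 5.2610) * 100
Result: 6.5816 %


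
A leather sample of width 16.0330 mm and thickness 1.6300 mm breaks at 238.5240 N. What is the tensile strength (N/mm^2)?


Formula: TS = force / (width * thickness)
Substituting: TS = 238.5240 / (16.0330 * 1.6300)
Result: 9.1270 N/mm^2


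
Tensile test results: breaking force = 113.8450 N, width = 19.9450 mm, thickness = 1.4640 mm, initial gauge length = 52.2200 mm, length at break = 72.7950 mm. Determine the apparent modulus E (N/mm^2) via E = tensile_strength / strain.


TS = F / (w * t) = 113.8450 / (19.9450 * 1.4640) = 3.8989 N/mm^2
strain = (Lf - L0) / L0 = (72.7950 - 52.2200) / 52.2200 = 0.3940
E = TS / strain = 3.8989 / 0.3940 = 9.8955 N/mm^2


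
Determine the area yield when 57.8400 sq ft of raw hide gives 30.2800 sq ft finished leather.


Formula: Yield = finished / raw * 100
Substituting: Yield = 30.2800 / 57.8400 * 100
Result: 52.3513 %


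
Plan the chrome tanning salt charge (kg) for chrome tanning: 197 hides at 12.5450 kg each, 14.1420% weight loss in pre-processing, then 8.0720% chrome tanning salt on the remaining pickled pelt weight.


Total_raw = N * avg_wt = 197 * 12.5450 = 2471.3650 kg
Substrate = Total_raw * (1 - loss/100) = 2471.3650 * (1 - 14.1420/100) = 2121.8646 kg
Chrome = Substrate * pct / 100 = 2121.8646 * 8.0720 / 100 = 171.2769 kg


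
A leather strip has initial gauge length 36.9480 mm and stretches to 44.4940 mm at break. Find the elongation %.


Formula: Elongation = (Lf - L0) / L0 * 100
Substituting: Elongation = (44.4940 - 36.9480) / 36.9480 * 100
Result: 20.4233 %


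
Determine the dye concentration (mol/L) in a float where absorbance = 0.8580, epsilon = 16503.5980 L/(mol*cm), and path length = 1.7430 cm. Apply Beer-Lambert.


Formula: c = A / (epsilon * l)
Substituting: c = 0.8580 / (16503.5980 * 1.7430)
Result: 2.9827e-05 mol/L


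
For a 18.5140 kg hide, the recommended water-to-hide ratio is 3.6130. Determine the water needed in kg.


Formula: Water = hide_weight * ratio
Substituting: Water = 18.5140 * 3.6130
Result: 66.8911 kg


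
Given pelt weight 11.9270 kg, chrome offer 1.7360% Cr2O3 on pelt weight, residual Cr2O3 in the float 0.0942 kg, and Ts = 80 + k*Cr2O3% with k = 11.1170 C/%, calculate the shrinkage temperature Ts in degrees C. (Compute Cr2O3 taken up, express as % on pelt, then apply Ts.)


Offered = pelt * offer_pct / 100 = 11.9270 * 1.7360 / 100 = 0.2071 kg
Uptake = offered - residual = 0.2071 - 0.0942 = 0.1129 kg
Cr2O3% on pelt = uptake / pelt * 100 = 0.1129 / 11.9270 * 100 = 0.9462 %
Ts = 80 + k * Cr2O3% = 80 + 11.1170 * 0.9462 = 90.5189 C


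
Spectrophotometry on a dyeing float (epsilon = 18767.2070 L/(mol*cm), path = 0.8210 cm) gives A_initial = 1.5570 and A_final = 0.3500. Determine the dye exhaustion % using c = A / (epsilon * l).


c_initial = A_i / (epsilon * l) = 1.5570 / (18767.2070 * 0.8210) = 1.0105e-04 mol/L
c_final = A_f / (epsilon * l) = 0.3500 / (18767.2070 * 0.8210) = 2.2716e-05 mol/L
Exhaustion = (c_initial - c_final) / c_initial * 100 = (1.0105e-04 - 2.2716e-05) / 1.0105e-04 * 100 = 77.5209 %


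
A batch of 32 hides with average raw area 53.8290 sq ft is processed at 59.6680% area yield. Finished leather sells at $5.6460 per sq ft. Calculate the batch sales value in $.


Raw_total = N * avg_area = 32 * 53.8290 = 1722.5280 sq ft
Finished = Raw_total * yield / 100 = 1722.5280 * 59.6680 / 100 = 1027.7980 sq ft
Value = Finished * price = 1027.7980 * 5.6460 = 5802.9475 $


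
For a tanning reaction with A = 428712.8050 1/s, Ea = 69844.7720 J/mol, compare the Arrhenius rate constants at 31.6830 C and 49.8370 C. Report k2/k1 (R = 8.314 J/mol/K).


T1 = 31.6830 + 273.15 = 304.8330 K; T2 = 49.8370 + 273.15 = 322.9870 K
k1 = A * exp(-Ea/(R*T1)) = 428712.8050 * exp(-69844.7720/(8.314*304.8330)) = 4.6077e-07 1/s
k2 = A * exp(-Ea/(R*T2)) = 428712.8050 * exp(-69844.7720/(8.314*322.9870)) = 2.1687e-06 1/s
k2/k1 = 2.1687e-06 / 4.6077e-07 = 4.7067


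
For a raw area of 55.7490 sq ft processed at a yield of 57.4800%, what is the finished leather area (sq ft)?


Formula: finished = raw * yield / 100
Substituting: finished = 55.7490 * 57.4800 / 100
Result: 32.0445 sq ft


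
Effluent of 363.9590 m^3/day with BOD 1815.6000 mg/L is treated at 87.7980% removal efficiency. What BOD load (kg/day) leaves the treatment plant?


Load_in = volume * conc / 1000 = 363.9590 * 1815.6000 / 1000 = 660.8040 kg/day
Removed = Load_in * eff / 100 = 660.8040 * 87.7980 / 100 = 580.1727 kg/day
Load_out = Load_in - Removed = 660.8040 - 580.1727 = 80.6313 kg/day


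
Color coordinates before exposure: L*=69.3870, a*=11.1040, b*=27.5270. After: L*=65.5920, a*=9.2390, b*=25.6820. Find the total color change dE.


dL = -3.7950, da = -1.8650, db = -1.8450
dE = sqrt((-3.7950)^2 + (-1.8650)^2 + (-1.8450)^2) = 4.6135


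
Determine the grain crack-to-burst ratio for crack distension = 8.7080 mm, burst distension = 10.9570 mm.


Formula: Ratio = crack / burst
Substituting: Ratio = 8.7080 / 10.9570
Result: 0.7947


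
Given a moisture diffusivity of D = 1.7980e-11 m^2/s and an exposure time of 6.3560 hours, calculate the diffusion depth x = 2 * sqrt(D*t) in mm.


t = 6.3560 hr * 3600 = 22881.6000 s
D * t = 1.7980e-11 * 22881.6000 = 4.1141e-07
x = 2 * sqrt(D*t) = 2 * sqrt(4.1141e-07) = 0.00128283 m = 1.2828 mm


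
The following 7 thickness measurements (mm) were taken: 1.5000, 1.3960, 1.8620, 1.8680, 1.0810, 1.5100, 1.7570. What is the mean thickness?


Formula: Average = sum / n
Substituting: Average = 10.9740 / 7
Result: 1.5677 mm


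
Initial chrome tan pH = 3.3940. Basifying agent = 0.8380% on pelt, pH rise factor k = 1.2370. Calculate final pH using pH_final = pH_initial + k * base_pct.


Formula: pH_final = pH_initial + k * base_pct
Substituting: pH_final = 3.3940 + 1.2370 * 0.8380
Result: 4.4306


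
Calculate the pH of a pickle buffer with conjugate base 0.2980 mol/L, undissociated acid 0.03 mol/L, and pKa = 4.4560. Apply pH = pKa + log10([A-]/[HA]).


ratio = [A-] / [HA] = 0.2980 / 0.03 = 9.9333
log10(ratio) = 0.9971
pH = pKa + log10(ratio) = 4.4560 + 0.9971 = 5.4531


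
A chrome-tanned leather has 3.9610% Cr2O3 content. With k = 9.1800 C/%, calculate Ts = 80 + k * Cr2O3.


Formula: Ts = 80 + k * Cr2O3
Substituting: Ts = 80 + 9.1800 * 3.9610
Result: 116.3620 C


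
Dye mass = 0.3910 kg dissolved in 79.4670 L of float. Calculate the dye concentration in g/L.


Formula: Conc = dye_mass(kg) / volume(L) * 1000
Substituting: Conc = 0.3910 / 79.4670 * 1000
Result: 4.9203 g/L


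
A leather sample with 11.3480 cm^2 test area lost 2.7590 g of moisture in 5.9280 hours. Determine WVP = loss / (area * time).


Formula: WVP = loss / (area * time)
Substituting: WVP = 2.7590 / (11.3480 * 5.9280)
Result: 0.0410132 g/(cm^2*hr)


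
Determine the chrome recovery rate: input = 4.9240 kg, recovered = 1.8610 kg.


Formula: Recovery = recovered / input * 100
Substituting: Recovery = 1.8610 / 4.9240 * 100
Result: 37.7945 %


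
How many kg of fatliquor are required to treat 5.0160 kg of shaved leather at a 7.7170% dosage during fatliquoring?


Formula: Fat = substrate * pct / 100
Substituting: Fat = 5.0160 * 7.7170 / 100
Result: 0.3871 kg


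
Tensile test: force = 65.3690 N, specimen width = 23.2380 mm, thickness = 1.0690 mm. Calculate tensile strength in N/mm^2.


Formula: TS = force / (width * thickness)
Substituting: TS = 65.3690 / (23.2380 * 1.0690)
Result: 2.6315 N/mm^2


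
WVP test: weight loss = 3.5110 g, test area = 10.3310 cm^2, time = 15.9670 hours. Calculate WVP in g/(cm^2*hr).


Formula: WVP = loss / (area * time)
Substituting: WVP = 3.5110 / (10.3310 * 15.9670)
Result: 0.0212846 g/(cm^2*hr)


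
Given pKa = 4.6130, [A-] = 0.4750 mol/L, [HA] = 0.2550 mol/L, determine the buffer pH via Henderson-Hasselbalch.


ratio = [A-] / [HA] = 0.4750 / 0.2550 = 1.8627
log10(ratio) = 0.2702
pH = pKa + log10(ratio) = 4.6130 + 0.2702 = 4.8832


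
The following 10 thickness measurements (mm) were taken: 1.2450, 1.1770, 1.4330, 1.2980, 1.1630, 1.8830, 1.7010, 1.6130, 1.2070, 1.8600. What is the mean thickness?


Formula: Average = sum / n
Substituting: Average = 14.5800 / 10
Result: 1.4580 mm


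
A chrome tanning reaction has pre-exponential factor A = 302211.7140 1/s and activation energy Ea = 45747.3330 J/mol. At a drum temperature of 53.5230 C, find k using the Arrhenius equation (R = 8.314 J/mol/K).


T_K = T_C + 273.15 = 53.5230 + 273.15 = 326.6730 K
exponent = -Ea / (R * T_K) = -45747.3330 / (8.314 * 326.6730) = -16.8439
k = A * exp(exponent) = 302211.7140 * exp(-16.8439) = 0.0146252 1/s


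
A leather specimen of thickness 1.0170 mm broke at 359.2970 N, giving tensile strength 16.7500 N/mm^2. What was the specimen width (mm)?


Formula: w = F / (TS * t)
Substituting: w = 359.2970 / (16.7500 * 1.0170)
Result: 21.0920 mm


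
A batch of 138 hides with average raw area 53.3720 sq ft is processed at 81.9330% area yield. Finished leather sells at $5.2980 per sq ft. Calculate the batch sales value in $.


Raw_total = N * avg_area = 138 * 53.3720 = 7365.3360 sq ft
Finished = Raw_total * yield / 100 = 7365.3360 * 81.9330 / 100 = 6034.6407 sq ft
Value = Finished * price = 6034.6407 * 5.2980 = 31971.5267 $


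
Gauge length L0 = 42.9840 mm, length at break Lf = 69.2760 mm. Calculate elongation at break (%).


Formula: Elongation = (Lf - L0) / L0 * 100
Substituting: Elongation = (69.2760 - 42.9840) / 42.9840 * 100
Result: 61.1669 %


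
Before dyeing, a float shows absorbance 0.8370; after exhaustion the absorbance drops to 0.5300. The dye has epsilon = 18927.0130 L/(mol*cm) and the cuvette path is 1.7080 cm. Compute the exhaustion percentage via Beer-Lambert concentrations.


c_initial = A_i / (epsilon * l) = 0.8370 / (18927.0130 * 1.7080) = 2.5891e-05 mol/L
c_final = A_f / (epsilon * l) = 0.5300 / (18927.0130 * 1.7080) = 1.6395e-05 mol/L
Exhaustion = (c_initial - c_final) / c_initial * 100 = (2.5891e-05 - 1.6395e-05) / 2.5891e-05 * 100 = 36.6786 %


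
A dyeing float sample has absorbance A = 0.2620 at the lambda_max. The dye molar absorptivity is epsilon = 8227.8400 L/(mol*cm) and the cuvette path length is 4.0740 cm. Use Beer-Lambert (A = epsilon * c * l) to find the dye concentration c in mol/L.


Formula: c = A / (epsilon * l)
Substituting: c = 0.2620 / (8227.8400 * 4.0740)
Result: 7.8162e-06 mol/L


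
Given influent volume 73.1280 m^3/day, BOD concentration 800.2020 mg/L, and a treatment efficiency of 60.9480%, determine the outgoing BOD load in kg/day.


Load_in = volume * conc / 1000 = 73.1280 * 800.2020 / 1000 = 58.5172 kg/day
Removed = Load_in * eff / 100 = 58.5172 * 60.9480 / 100 = 35.6650 kg/day
Load_out = Load_in - Removed = 58.5172 - 35.6650 = 22.8521 kg/day


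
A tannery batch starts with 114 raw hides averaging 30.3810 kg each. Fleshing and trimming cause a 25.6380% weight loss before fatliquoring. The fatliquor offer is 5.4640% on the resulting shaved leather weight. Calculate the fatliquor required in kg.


Total_raw = N * avg_wt = 114 * 30.3810 = 3463.4340 kg
Substrate = Total_raw * (1 - loss/100) = 3463.4340 * (1 - 25.6380/100) = 2575.4788 kg
Fat = Substrate * pct / 100 = 2575.4788 * 5.4640 / 100 = 140.7242 kg


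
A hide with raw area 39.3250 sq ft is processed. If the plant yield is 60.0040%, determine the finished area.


Formula: finished = raw * yield / 100
Substituting: finished = 39.3250 * 60.0040 / 100
Result: 23.5966 sq ft


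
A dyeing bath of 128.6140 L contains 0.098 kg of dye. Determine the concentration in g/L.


Formula: Conc = dye_mass(kg) / volume(L) * 1000
Substituting: Conc = 0.098 / 128.6140 * 1000
Result: 0.7620 g/L


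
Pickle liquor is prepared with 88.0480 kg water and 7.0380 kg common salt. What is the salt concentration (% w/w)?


Formula: Conc = salt / (water + salt) * 100
Substituting: Conc = 7.0380 / (88.0480 + 7.0380) * 100
Result: 7.4017 %


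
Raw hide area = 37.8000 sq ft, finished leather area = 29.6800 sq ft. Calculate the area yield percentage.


Formula: Yield = finished / raw * 100
Substituting: Yield = 29.6800 / 37.8000 * 100
Result: 78.5185 %


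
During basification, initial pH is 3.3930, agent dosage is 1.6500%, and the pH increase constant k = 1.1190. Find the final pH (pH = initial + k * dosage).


Formula: pH_final = pH_initial + k * base_pct
Substituting: pH_final = 3.3930 + 1.1190 * 1.6500
Result: 5.2393


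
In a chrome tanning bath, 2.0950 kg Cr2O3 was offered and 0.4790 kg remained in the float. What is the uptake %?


Formula: Uptake = (offered - residual) / offered * 100
Substituting: Uptake = (2.0950 - 0.4790) / 2.0950 * 100
Result: 77.1360 %


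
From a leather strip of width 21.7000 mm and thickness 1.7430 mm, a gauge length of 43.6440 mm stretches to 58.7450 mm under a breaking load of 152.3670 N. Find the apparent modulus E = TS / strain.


TS = F / (w * t) = 152.3670 / (21.7000 * 1.7430) = 4.0284 N/mm^2
strain = (Lf - L0) / L0 = (58.7450 - 43.6440) / 43.6440 = 0.3460
E = TS / strain = 4.0284 / 0.3460 = 11.6427 N/mm^2


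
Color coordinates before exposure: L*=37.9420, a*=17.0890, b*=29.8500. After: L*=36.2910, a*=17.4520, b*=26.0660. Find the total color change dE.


dL = -1.6510, da = 0.3630, db = -3.7840
dE = sqrt((-1.6510)^2 + 0.3630^2 + (-3.7840)^2) = 4.1444


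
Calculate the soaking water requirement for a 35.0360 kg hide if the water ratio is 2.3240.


Formula: Water = hide_weight * ratio
Substituting: Water = 35.0360 * 2.3240
Result: 81.4237 kg


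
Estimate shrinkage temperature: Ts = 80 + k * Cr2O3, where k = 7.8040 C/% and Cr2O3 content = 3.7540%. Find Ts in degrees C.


Formula: Ts = 80 + k * Cr2O3
Substituting: Ts = 80 + 7.8040 * 3.7540
Result: 109.2962 C


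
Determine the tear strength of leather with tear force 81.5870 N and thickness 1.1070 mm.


Formula: Tear strength = force / thickness
Substituting: Tear strength = 81.5870 / 1.1070
Result: 73.7010 N/mm


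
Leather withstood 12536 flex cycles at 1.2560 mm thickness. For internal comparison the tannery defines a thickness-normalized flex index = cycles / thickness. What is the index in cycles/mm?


Formula: Index = cycles / thickness
Substituting: Index = 12536 / 1.2560
Result: 9980.8917 cycles/mm


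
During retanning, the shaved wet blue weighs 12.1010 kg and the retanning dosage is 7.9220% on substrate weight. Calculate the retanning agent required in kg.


Formula: Retan = substrate * pct / 100
Substituting: Retan = 12.1010 * 7.9220 / 100
Result: 0.9586 kg


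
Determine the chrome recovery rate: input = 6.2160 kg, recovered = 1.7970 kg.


Formula: Recovery = recovered / input * 100
Substituting: Recovery = 1.7970 / 6.2160 * 100
Result: 28.9093 %


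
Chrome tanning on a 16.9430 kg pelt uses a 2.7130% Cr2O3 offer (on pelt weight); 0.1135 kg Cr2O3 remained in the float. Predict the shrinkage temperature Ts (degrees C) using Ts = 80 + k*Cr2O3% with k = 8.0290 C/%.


Offered = pelt * offer_pct / 100 = 16.9430 * 2.7130 / 100 = 0.4597 kg
Uptake = offered - residual = 0.4597 - 0.1135 = 0.3462 kg
Cr2O3% on pelt = uptake / pelt * 100 = 0.3462 / 16.9430 * 100 = 2.0431 %
Ts = 80 + k * Cr2O3% = 80 + 8.0290 * 2.0431 = 96.4041 C


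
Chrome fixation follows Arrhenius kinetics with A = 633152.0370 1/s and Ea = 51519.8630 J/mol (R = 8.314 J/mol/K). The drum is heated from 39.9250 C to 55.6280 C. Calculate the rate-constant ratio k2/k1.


T1 = 39.9250 + 273.15 = 313.0750 K; T2 = 55.6280 + 273.15 = 328.7780 K
k1 = A * exp(-Ea/(R*T1)) = 633152.0370 * exp(-51519.8630/(8.314*313.0750)) = 0.00160482 1/s
k2 = A * exp(-Ea/(R*T2)) = 633152.0370 * exp(-51519.8630/(8.314*328.7780)) = 0.00413037 1/s
k2/k1 = 0.00413037 / 0.00160482 = 2.5737


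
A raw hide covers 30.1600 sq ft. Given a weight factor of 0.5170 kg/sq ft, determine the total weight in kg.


Formula: Weight = area * weight_per_sqft
Substituting: Weight = 30.1600 * 0.5170
Result: 15.5927 kg


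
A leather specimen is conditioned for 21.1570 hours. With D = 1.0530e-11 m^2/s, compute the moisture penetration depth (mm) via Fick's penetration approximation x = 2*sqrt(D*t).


t = 21.1570 hr * 3600 = 76165.2000 s
D * t = 1.0530e-11 * 76165.2000 = 8.0202e-07
x = 2 * sqrt(D*t) = 2 * sqrt(8.0202e-07) = 0.00179111 m = 1.7911 mm


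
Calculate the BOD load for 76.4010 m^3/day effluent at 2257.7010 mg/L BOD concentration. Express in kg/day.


Formula: BOD_load = volume * conc / 1000
Substituting: BOD_load = 76.4010 * 2257.7010 / 1000
Result: 172.4906 kg/day


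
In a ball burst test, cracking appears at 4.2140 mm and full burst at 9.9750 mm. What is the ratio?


Formula: Ratio = crack / burst
Substituting: Ratio = 4.2140 / 9.9750
Result: 0.4225
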